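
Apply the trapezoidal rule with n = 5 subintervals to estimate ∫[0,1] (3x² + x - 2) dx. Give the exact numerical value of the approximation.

h = (1 − 0)/5 = 0.2.
Nodes x₀,…,x₅ = 0, 0.2, 0.4, 0.6, 0.8, 1.
f(x) = 3x² + x - 2: f₀=-2, f₁=-1.68, f₂=-1.12, f₃=-0.32, f₄=0.72, f₅=2.
(h/2)·[f₀ + 2f₁ + 2f₂ + 2f₃ + 2f₄ + f₅] = 0.1·(-4.8) = -0.48.

-0.48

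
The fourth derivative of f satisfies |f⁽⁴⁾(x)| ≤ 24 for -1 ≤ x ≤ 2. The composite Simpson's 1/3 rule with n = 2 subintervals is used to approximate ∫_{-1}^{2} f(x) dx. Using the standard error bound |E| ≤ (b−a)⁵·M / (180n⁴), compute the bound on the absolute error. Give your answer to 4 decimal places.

|E| ≤ (3)⁵·24 / (180·2⁴) = 5832/2880 = 2.0250.

2.0250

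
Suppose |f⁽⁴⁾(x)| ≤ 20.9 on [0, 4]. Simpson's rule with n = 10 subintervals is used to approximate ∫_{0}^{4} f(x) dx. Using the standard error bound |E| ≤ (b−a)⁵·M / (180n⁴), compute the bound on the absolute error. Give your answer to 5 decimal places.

0.01189

|E| ≤ (4)⁵·20.9 / (180·10⁴) = 21401.6/1800000 = 0.01189.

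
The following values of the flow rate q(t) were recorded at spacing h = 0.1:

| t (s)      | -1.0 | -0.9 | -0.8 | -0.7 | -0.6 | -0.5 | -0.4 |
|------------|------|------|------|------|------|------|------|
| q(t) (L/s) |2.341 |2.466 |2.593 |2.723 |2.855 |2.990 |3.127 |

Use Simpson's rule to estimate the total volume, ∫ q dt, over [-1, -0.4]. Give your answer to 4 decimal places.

h = 0.1, n = 6.
(h/3)·[y₀ + 4y₁ + 2y₂ + 4y₃ + 2y₄ + 4y₅ + y₆] = 0.033333·(49.080) = 1.6360.

1.6360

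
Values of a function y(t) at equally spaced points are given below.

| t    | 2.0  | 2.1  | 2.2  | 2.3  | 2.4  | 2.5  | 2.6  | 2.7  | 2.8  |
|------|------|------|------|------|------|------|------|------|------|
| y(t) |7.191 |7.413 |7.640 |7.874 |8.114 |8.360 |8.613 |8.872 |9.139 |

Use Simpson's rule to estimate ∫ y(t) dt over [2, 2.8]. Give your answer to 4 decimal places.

6.5047

h = 0.1, n = 8.
(h/3)·[y₀ + 4y₁ + 2y₂ + 4y₃ + 2y₄ + 4y₅ + 2y₆ + 4y₇ + y₈] = 0.033333·(195.140) = 6.5047.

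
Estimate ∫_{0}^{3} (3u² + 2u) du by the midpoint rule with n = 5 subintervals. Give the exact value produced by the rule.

h = (3 − 0)/5 = 0.6.
Midpoints m₁,…,m₅ = 0.3, 0.9, 1.5, 2.1, 2.7.
f(m₁)=0.87, f(m₂)=4.23, f(m₃)=9.75, f(m₄)=17.43, f(m₅)=27.27.
h·[f(m₁) + f(m₂) + f(m₃) + f(m₄) + f(m₅)] = 0.6·(59.55) = 35.73.

35.73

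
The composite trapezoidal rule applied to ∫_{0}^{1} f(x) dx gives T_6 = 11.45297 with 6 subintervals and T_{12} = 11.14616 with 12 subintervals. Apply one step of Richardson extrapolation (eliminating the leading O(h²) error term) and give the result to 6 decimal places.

R = (4·T_{12} − T_6) / 3 = (4·11.14616 − 11.45297)/3 = (33.13167)/3 = 11.043890.

11.043890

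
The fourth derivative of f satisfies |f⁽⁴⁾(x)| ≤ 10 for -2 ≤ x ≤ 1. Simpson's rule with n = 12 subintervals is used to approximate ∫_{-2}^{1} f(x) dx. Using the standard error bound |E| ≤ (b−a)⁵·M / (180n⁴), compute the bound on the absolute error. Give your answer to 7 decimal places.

|E| ≤ (3)⁵·10 / (180·12⁴) = 2430/3732480 = 0.0006510.

0.0006510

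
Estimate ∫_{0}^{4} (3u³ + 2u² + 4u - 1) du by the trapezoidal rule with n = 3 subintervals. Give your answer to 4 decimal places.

h = (4 − 0)/3 = 1.333333.
Nodes u₀,…,u₃ = 0, 1.333333, 2.666667, 4.
f(u) = 3u³ + 2u² + 4u - 1: f₀=-1, f₁=15, f₂=80.777778, f₃=239.
(h/2)·[f₀ + 2f₁ + 2f₂ + f₃] = 0.666667·(429.555556) = 286.3704.

286.3704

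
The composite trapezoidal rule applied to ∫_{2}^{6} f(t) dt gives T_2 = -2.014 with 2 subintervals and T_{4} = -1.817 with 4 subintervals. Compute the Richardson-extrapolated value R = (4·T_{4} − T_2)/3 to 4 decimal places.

-1.7513

R = (4·T_{4} − T_2) / 3 = (4·(-1.817) − (-2.014))/3 = (-5.254)/3 = -1.7513.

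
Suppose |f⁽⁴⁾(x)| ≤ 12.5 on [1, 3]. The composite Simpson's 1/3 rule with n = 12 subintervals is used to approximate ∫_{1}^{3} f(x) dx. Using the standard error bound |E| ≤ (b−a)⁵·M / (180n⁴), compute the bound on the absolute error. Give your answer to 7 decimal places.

0.0001072

|E| ≤ (2)⁵·12.5 / (180·12⁴) = 400/3732480 = 0.0001072.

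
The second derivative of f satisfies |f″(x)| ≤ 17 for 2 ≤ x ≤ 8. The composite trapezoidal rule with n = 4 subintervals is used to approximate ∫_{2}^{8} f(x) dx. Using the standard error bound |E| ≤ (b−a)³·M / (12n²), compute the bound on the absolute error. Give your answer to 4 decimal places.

19.1250

|E| ≤ (6)³·17 / (12·4²) = 3672/192 = 19.1250.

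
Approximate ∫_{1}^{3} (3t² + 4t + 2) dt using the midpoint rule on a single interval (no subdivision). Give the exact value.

M = (b−a)·f(2) = 2·(22) = 44.

44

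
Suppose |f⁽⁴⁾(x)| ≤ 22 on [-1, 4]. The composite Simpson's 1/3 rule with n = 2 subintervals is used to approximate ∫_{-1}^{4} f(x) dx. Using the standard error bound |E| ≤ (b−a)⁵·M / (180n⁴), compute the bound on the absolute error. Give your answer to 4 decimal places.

23.8715

|E| ≤ (5)⁵·22 / (180·2⁴) = 68750/2880 = 23.8715.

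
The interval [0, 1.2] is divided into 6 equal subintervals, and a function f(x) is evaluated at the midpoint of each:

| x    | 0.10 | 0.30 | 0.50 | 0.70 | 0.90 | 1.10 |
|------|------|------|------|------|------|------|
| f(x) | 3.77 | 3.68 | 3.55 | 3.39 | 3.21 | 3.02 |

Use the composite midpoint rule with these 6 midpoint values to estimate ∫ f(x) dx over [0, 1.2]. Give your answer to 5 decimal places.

4.12400

h = 0.2, n = 6.
h·[y(m₁) + y(m₂) + y(m₃) + y(m₄) + y(m₅) + y(m₆)] = 0.2·(20.62) = 4.12400.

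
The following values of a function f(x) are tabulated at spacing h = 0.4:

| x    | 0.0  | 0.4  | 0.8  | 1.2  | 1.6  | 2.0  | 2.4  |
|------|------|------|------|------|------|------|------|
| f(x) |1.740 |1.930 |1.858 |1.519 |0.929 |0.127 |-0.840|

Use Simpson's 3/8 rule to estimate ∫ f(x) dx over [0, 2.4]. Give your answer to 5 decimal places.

h = 0.4, n = 6.
(3h/8)·[y₀ + 3y₁ + 3y₂ + 2y₃ + 3y₄ + 3y₅ + y₆] = 0.15·(18.470) = 2.77050.

2.77050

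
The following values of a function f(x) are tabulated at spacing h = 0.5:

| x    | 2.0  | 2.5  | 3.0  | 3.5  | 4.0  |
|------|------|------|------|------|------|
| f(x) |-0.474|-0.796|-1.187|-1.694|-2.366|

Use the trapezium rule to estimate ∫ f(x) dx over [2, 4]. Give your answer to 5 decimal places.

h = 0.5, n = 4.
(h/2)·[y₀ + 2y₁ + 2y₂ + 2y₃ + y₄] = 0.25·(-10.194) = -2.54850.

-2.54850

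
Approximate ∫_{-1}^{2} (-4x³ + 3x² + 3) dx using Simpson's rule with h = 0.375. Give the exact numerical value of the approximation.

3

h = (2 − (-1))/8 = 0.375.
Nodes x₀,…,x₈ = -1, -0.625, -0.25, 0.125, 0.5, 0.875, 1.25, 1.625, 2.
f(x) = -4x³ + 3x² + 3: f₀=10, f₁=5.1484375, f₂=3.25, f₃=3.0390625, f₄=3.25, f₅=2.6171875, f₆=-0.125, f₇=-6.2421875, f₈=-17.
(h/3)·[f₀ + 4f₁ + 2f₂ + 4f₃ + 2f₄ + 4f₅ + 2f₆ + 4f₇ + f₈] = 0.125·(24) = 3.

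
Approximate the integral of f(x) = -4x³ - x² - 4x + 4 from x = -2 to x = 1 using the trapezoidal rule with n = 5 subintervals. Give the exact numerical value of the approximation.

30.9

h = (1 − (-2))/5 = 0.6.
Nodes x₀,…,x₅ = -2, -1.4, -0.8, -0.2, 0.4, 1.
f(x) = -4x³ - x² - 4x + 4: f₀=40, f₁=18.616, f₂=8.608, f₃=4.792, f₄=1.984, f₅=-5.
(h/2)·[f₀ + 2f₁ + 2f₂ + 2f₃ + 2f₄ + f₅] = 0.3·(103) = 30.9.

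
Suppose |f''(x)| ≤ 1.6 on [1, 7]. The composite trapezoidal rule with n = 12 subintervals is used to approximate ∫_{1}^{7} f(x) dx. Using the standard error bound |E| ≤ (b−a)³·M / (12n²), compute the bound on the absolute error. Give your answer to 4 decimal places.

|E| ≤ (6)³·1.6 / (12·12²) = 345.6/1728 = 0.2000.

0.2000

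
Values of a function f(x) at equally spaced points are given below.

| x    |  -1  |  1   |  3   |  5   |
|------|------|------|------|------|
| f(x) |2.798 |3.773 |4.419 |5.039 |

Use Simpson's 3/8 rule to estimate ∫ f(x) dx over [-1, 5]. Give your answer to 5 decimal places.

24.30975

h = 2, n = 3.
(3h/8)·[y₀ + 3y₁ + 3y₂ + y₃] = 0.75·(32.413) = 24.30975.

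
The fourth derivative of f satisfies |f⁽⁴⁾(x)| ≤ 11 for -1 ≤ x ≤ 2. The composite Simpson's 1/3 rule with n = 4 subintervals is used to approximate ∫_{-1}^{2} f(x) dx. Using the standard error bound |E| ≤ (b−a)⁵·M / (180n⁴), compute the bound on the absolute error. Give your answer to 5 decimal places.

0.05801

|E| ≤ (3)⁵·11 / (180·4⁴) = 2673/46080 = 0.05801.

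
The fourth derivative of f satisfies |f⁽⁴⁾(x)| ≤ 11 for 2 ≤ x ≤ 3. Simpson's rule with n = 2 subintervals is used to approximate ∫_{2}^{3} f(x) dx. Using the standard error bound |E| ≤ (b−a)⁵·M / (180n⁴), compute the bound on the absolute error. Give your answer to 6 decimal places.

|E| ≤ (1)⁵·11 / (180·2⁴) = 11/2880 = 0.003819.

0.003819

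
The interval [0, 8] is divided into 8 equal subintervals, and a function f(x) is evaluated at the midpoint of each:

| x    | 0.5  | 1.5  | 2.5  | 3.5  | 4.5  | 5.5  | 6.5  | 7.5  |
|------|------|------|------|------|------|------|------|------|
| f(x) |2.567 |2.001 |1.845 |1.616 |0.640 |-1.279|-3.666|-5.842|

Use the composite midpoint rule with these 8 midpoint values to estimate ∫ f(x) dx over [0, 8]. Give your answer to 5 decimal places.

-2.11800

h = 1, n = 8.
h·[y(m₁) + y(m₂) + y(m₃) + y(m₄) + y(m₅) + y(m₆) + y(m₇) + y(m₈)] = 1·(-2.118) = -2.11800.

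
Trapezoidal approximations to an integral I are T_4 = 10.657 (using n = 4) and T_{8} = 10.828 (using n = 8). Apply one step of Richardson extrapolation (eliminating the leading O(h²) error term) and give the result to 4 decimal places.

R = (4·T_{8} − T_4) / 3 = (4·10.828 − 10.657)/3 = (32.655)/3 = 10.8850.

10.8850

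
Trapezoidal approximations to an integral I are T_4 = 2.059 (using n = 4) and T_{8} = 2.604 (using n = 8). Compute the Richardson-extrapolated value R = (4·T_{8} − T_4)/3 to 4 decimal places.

2.7857

R = (4·T_{8} − T_4) / 3 = (4·2.604 − 2.059)/3 = (8.357)/3 = 2.7857.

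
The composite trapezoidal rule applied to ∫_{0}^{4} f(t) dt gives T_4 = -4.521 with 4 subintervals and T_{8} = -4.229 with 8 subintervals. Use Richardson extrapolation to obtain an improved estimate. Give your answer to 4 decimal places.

-4.1317

R = (4·T_{8} − T_4) / 3 = (4·(-4.229) − (-4.521))/3 = (-12.395)/3 = -4.1317.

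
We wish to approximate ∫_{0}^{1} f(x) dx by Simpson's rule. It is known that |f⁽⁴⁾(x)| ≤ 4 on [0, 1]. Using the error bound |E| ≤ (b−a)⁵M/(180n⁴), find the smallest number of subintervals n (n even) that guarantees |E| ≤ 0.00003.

6

Need 4/(180n⁴) ≤ 0.00003.
n⁴ ≥ 4/(180·0.00003) = 740.741 ⇒ n ≥ 5.2169, so the smallest even n is 6. (n must be even for Simpson's rule.)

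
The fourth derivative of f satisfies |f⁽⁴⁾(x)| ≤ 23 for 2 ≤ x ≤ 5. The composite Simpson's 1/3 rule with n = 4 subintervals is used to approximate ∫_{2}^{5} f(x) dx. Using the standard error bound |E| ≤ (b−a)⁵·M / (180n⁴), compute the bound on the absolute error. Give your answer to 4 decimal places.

0.1213

|E| ≤ (3)⁵·23 / (180·4⁴) = 5589/46080 = 0.1213.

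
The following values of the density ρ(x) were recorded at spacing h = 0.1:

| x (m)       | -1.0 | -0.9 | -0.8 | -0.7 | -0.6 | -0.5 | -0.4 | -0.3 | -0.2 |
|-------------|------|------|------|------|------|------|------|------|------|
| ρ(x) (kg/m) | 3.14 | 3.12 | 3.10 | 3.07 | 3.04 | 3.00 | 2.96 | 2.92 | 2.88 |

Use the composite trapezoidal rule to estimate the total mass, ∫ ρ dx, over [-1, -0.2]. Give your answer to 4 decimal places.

2.4220

h = 0.1, n = 8.
(h/2)·[y₀ + 2y₁ + 2y₂ + 2y₃ + 2y₄ + 2y₅ + 2y₆ + 2y₇ + y₈] = 0.05·(48.44) = 2.4220.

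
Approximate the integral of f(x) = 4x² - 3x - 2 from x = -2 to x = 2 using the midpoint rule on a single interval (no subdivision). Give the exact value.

-8

M = (b−a)·f(0) = 4·(-2) = -8.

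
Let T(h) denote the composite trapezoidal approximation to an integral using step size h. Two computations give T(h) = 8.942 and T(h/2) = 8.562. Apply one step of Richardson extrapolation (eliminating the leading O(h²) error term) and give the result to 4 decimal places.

8.4353

R = (4·T(h/2) − T(h)) / 3 = (4·8.562 − 8.942)/3 = (25.306)/3 = 8.4353.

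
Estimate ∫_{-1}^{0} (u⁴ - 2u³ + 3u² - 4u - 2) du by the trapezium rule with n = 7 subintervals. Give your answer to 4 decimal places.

h = (0 − (-1))/7 = 0.142857.
Nodes u₀,…,u₇ = -1, -0.857143, -0.714286, -0.571429, -0.428571, -0.285714, -0.142857, 0.
f(u) = u⁴ - 2u³ + 3u² - 4u - 2: f₀=8, f₁=5.431903, f₂=3.376926, f₃=1.745106, f₄=0.456476, f₅=-0.558934, f₆=-1.361100, f₇=-2.
(h/2)·[f₀ + 2f₁ + 2f₂ + 2f₃ + 2f₄ + 2f₅ + 2f₆ + f₇] = 0.071429·(24.180758) = 1.7272.

1.7272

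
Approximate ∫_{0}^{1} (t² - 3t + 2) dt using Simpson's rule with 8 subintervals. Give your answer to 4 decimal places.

0.8333

h = (1 − 0)/8 = 0.125.
Nodes t₀,…,t₈ = 0, 0.125, 0.25, 0.375, 0.5, 0.625, 0.75, 0.875, 1.
f(t) = t² - 3t + 2: f₀=2, f₁=1.640625, f₂=1.3125, f₃=1.015625, f₄=0.75, f₅=0.515625, f₆=0.3125, f₇=0.140625, f₈=0.
(h/3)·[f₀ + 4f₁ + 2f₂ + 4f₃ + 2f₄ + 4f₅ + 2f₆ + 4f₇ + f₈] = 0.041667·(20) = 0.8333.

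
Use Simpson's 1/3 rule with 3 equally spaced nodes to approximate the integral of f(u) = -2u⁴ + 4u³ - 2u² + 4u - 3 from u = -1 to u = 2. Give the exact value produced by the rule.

h = (2 − (-1))/2 = 1.5.
Nodes u₀,…,u₂ = -1, 0.5, 2.
f(u) = -2u⁴ + 4u³ - 2u² + 4u - 3: f₀=-15, f₁=-1.125, f₂=-3.
(h/3)·[f₀ + 4f₁ + f₂] = 0.5·(-22.5) = -11.25.

-11.25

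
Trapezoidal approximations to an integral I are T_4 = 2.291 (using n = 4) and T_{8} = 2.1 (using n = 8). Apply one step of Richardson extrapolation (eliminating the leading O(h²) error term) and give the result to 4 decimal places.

R = (4·T_{8} − T_4) / 3 = (4·2.1 − 2.291)/3 = (6.109)/3 = 2.0363.

2.0363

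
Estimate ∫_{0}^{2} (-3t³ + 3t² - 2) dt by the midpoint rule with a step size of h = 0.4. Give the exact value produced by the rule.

h = (2 − 0)/5 = 0.4.
Midpoints m₁,…,m₅ = 0.2, 0.6, 1, 1.4, 1.8.
f(m₁)=-1.904, f(m₂)=-1.568, f(m₃)=-2, f(m₄)=-4.352, f(m₅)=-9.776.
h·[f(m₁) + f(m₂) + f(m₃) + f(m₄) + f(m₅)] = 0.4·(-19.6) = -7.84.

-7.84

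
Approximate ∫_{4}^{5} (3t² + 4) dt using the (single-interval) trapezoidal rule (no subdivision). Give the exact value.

T = (b−a)/2 · [f(4) + f(5)] = 0.5·[52 + 79] = 65.5.

65.5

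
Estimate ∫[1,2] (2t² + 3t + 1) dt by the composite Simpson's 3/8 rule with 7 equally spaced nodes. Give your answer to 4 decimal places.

10.1667

h = (2 − 1)/6 = 0.166667.
Nodes t₀,…,t₆ = 1, 1.166667, 1.333333, 1.5, 1.666667, 1.833333, 2.
f(t) = 2t² + 3t + 1: f₀=6, f₁=7.222222, f₂=8.555556, f₃=10, f₄=11.555556, f₅=13.222222, f₆=15.
(3h/8)·[f₀ + 3f₁ + 3f₂ + 2f₃ + 3f₄ + 3f₅ + f₆] = 0.0625·(162.666667) = 10.1667.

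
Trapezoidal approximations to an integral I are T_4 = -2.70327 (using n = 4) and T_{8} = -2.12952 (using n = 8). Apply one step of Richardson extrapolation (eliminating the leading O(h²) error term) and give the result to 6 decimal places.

R = (4·T_{8} − T_4) / 3 = (4·(-2.12952) − (-2.70327))/3 = (-5.81481)/3 = -1.938270.

-1.938270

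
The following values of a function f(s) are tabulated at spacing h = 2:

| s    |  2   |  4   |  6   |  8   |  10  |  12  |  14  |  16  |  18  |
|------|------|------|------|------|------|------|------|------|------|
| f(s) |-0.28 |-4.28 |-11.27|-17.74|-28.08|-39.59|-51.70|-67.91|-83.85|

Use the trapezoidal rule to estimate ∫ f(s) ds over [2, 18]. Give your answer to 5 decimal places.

h = 2, n = 8.
(h/2)·[y₀ + 2y₁ + 2y₂ + 2y₃ + 2y₄ + 2y₅ + 2y₆ + 2y₇ + y₈] = 1·(-525.27) = -525.27000.

-525.27000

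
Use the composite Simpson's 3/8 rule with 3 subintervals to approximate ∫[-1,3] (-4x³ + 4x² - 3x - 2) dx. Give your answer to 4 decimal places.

-62.6667

h = (3 − (-1))/3 = 1.333333.
Nodes x₀,…,x₃ = -1, 0.333333, 1.666667, 3.
f(x) = -4x³ + 4x² - 3x - 2: f₀=9, f₁=-2.703704, f₂=-14.407407, f₃=-83.
(3h/8)·[f₀ + 3f₁ + 3f₂ + f₃] = 0.5·(-125.333333) = -62.6667.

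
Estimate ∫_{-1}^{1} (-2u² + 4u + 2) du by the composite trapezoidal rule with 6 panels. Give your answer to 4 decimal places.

h = (1 − (-1))/6 = 0.333333.
Nodes u₀,…,u₆ = -1, -0.666667, -0.333333, 0, 0.333333, 0.666667, 1.
f(u) = -2u² + 4u + 2: f₀=-4, f₁=-1.555556, f₂=0.444444, f₃=2, f₄=3.111111, f₅=3.777778, f₆=4.
(h/2)·[f₀ + 2f₁ + 2f₂ + 2f₃ + 2f₄ + 2f₅ + f₆] = 0.166667·(15.555556) = 2.5926.

2.5926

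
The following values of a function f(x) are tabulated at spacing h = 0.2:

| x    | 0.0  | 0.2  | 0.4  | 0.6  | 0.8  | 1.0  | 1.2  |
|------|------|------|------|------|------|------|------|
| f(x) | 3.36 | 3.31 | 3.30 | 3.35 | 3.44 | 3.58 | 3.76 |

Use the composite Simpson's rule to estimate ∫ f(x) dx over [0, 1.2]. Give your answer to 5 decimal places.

4.10400

h = 0.2, n = 6.
(h/3)·[y₀ + 4y₁ + 2y₂ + 4y₃ + 2y₄ + 4y₅ + y₆] = 0.066667·(61.56) = 4.10400.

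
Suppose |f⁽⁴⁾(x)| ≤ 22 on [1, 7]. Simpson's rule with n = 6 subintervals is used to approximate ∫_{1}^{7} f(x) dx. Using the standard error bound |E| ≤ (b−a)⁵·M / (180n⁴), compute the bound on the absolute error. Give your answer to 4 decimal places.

0.7333

|E| ≤ (6)⁵·22 / (180·6⁴) = 171072/233280 = 0.7333.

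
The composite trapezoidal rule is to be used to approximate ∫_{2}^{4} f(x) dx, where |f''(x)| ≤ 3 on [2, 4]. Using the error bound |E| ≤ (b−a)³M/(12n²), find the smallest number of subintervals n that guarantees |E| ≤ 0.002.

32

Need 24/(12n²) ≤ 0.002.
n² ≥ 24/(12·0.002) = 1000 ⇒ n ≥ 31.6228, so the smallest n is 32.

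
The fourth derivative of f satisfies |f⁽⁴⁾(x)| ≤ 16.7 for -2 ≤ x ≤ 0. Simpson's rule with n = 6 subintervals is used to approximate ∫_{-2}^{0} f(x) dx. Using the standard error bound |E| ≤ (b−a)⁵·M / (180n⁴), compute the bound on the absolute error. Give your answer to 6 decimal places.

|E| ≤ (2)⁵·16.7 / (180·6⁴) = 534.4/233280 = 0.002291.

0.002291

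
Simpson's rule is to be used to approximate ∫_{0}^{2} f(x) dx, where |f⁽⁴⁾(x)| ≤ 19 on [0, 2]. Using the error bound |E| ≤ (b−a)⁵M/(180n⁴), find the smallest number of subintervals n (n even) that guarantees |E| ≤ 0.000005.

Need 608/(180n⁴) ≤ 0.000005.
n⁴ ≥ 608/(180·0.000005) = 675556 ⇒ n ≥ 28.6692, so the smallest even n is 30. (n must be even for Simpson's rule.)

30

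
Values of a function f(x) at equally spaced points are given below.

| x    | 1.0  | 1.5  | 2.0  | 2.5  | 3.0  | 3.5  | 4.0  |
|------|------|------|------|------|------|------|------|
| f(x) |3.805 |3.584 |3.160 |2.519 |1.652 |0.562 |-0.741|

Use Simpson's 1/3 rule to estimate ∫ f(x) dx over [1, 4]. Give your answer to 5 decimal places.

6.55800

h = 0.5, n = 6.
(h/3)·[y₀ + 4y₁ + 2y₂ + 4y₃ + 2y₄ + 4y₅ + y₆] = 0.166667·(39.348) = 6.55800.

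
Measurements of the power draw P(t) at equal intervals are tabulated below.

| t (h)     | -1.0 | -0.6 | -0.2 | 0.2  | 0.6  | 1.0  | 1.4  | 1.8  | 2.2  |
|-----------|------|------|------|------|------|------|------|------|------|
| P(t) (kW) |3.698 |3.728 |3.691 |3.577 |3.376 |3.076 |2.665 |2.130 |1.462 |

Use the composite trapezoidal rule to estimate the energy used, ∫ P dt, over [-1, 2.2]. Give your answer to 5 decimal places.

9.92920

h = 0.4, n = 8.
(h/2)·[y₀ + 2y₁ + 2y₂ + 2y₃ + 2y₄ + 2y₅ + 2y₆ + 2y₇ + y₈] = 0.2·(49.646) = 9.92920.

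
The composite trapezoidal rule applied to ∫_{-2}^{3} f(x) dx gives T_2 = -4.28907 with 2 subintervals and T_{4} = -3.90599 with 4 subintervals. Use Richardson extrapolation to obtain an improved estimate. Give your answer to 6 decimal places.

-3.778297

R = (4·T_{4} − T_2) / 3 = (4·(-3.90599) − (-4.28907))/3 = (-11.33489)/3 = -3.778297.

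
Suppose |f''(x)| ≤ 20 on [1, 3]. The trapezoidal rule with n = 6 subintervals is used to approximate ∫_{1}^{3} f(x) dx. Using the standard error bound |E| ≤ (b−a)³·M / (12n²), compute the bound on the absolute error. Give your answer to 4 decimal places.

0.3704

|E| ≤ (2)³·20 / (12·6²) = 160/432 = 0.3704.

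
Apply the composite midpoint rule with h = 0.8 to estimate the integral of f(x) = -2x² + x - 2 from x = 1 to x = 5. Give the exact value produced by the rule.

-78.24

h = (5 − 1)/5 = 0.8.
Midpoints m₁,…,m₅ = 1.4, 2.2, 3, 3.8, 4.6.
f(m₁)=-4.52, f(m₂)=-9.48, f(m₃)=-17, f(m₄)=-27.08, f(m₅)=-39.72.
h·[f(m₁) + f(m₂) + f(m₃) + f(m₄) + f(m₅)] = 0.8·(-97.8) = -78.24.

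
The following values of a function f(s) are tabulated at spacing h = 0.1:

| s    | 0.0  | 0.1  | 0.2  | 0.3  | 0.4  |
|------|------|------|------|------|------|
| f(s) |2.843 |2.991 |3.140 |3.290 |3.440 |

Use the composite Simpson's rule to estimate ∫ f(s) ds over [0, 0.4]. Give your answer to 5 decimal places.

h = 0.1, n = 4.
(h/3)·[y₀ + 4y₁ + 2y₂ + 4y₃ + y₄] = 0.033333·(37.687) = 1.25623.

1.25623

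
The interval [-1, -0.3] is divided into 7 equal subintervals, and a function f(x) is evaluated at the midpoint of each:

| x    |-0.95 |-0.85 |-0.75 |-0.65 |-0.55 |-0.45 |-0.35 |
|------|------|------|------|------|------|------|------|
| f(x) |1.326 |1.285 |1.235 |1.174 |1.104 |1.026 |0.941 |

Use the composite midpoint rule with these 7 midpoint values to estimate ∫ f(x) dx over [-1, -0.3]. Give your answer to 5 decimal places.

0.80910

h = 0.1, n = 7.
h·[y(m₁) + y(m₂) + y(m₃) + y(m₄) + y(m₅) + y(m₆) + y(m₇)] = 0.1·(8.091) = 0.80910.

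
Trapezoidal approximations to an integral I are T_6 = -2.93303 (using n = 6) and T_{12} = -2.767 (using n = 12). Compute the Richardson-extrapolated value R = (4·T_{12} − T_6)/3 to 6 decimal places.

R = (4·T_{12} − T_6) / 3 = (4·(-2.767) − (-2.93303))/3 = (-8.13497)/3 = -2.711657.

-2.711657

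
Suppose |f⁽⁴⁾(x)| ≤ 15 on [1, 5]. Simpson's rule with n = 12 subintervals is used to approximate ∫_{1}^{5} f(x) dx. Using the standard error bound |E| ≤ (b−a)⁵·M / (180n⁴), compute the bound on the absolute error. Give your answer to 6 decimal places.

0.004115

|E| ≤ (4)⁵·15 / (180·12⁴) = 15360/3732480 = 0.004115.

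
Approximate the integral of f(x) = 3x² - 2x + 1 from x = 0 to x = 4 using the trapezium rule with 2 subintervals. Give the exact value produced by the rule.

60

h = (4 − 0)/2 = 2.
Nodes x₀,…,x₂ = 0, 2, 4.
f(x) = 3x² - 2x + 1: f₀=1, f₁=9, f₂=41.
(h/2)·[f₀ + 2f₁ + f₂] = 1·(60) = 60.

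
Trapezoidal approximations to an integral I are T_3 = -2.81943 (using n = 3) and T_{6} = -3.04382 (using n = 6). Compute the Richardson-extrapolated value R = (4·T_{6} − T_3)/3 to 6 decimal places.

R = (4·T_{6} − T_3) / 3 = (4·(-3.04382) − (-2.81943))/3 = (-9.35585)/3 = -3.118617.

-3.118617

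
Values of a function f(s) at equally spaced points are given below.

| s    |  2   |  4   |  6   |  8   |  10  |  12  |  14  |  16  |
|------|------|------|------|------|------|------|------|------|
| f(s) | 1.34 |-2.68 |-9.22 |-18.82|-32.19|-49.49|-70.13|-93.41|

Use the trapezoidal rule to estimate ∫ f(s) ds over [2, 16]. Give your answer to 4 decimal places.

h = 2, n = 7.
(h/2)·[y₀ + 2y₁ + 2y₂ + 2y₃ + 2y₄ + 2y₅ + 2y₆ + y₇] = 1·(-457.13) = -457.1300.

-457.1300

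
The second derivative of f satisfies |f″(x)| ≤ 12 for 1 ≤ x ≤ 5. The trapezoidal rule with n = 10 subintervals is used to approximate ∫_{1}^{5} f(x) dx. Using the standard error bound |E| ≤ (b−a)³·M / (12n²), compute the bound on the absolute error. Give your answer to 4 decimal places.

0.6400

|E| ≤ (4)³·12 / (12·10²) = 768/1200 = 0.6400.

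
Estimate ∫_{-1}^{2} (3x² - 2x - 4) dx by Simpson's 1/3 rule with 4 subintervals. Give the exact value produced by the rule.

h = (2 − (-1))/4 = 0.75.
Nodes x₀,…,x₄ = -1, -0.25, 0.5, 1.25, 2.
f(x) = 3x² - 2x - 4: f₀=1, f₁=-3.3125, f₂=-4.25, f₃=-1.8125, f₄=4.
(h/3)·[f₀ + 4f₁ + 2f₂ + 4f₃ + f₄] = 0.25·(-24) = -6.

-6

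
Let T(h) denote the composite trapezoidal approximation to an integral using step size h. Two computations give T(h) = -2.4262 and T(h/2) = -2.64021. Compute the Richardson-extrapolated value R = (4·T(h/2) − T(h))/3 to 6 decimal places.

-2.711547

R = (4·T(h/2) − T(h)) / 3 = (4·(-2.64021) − (-2.4262))/3 = (-8.13464)/3 = -2.711547.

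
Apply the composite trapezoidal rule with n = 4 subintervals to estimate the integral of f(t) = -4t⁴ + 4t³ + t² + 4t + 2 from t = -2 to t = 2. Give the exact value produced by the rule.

-58

h = (2 − (-2))/4 = 1.
Nodes t₀,…,t₄ = -2, -1, 0, 1, 2.
f(t) = -4t⁴ + 4t³ + t² + 4t + 2: f₀=-98, f₁=-9, f₂=2, f₃=7, f₄=-18.
(h/2)·[f₀ + 2f₁ + 2f₂ + 2f₃ + f₄] = 0.5·(-116) = -58.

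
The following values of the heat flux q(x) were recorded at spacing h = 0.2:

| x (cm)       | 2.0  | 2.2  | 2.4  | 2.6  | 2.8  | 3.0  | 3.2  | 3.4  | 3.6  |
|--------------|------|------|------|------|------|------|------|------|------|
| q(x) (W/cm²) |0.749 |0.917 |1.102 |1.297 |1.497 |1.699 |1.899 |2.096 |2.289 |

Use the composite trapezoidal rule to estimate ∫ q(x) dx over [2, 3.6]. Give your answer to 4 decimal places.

2.4052

h = 0.2, n = 8.
(h/2)·[y₀ + 2y₁ + 2y₂ + 2y₃ + 2y₄ + 2y₅ + 2y₆ + 2y₇ + y₈] = 0.1·(24.052) = 2.4052.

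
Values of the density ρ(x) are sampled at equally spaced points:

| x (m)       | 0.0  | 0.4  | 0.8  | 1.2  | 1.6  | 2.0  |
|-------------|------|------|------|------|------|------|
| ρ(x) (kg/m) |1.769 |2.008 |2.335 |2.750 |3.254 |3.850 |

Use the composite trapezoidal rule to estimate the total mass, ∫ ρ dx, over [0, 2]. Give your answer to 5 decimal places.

5.26260

h = 0.4, n = 5.
(h/2)·[y₀ + 2y₁ + 2y₂ + 2y₃ + 2y₄ + y₅] = 0.2·(26.313) = 5.26260.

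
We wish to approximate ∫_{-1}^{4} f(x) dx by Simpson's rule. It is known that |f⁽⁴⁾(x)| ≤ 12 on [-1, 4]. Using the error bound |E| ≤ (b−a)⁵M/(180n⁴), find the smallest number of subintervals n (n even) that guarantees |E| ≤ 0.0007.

24

Need 37500/(180n⁴) ≤ 0.0007.
n⁴ ≥ 37500/(180·0.0007) = 297619 ⇒ n ≥ 23.3569, so the smallest even n is 24. (n must be even for Simpson's rule.)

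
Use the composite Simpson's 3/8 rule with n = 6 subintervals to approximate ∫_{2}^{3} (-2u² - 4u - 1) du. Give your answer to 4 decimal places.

-23.6667

h = (3 − 2)/6 = 0.166667.
Nodes u₀,…,u₆ = 2, 2.166667, 2.333333, 2.5, 2.666667, 2.833333, 3.
f(u) = -2u² - 4u - 1: f₀=-17, f₁=-19.055556, f₂=-21.222222, f₃=-23.5, f₄=-25.888889, f₅=-28.388889, f₆=-31.
(3h/8)·[f₀ + 3f₁ + 3f₂ + 2f₃ + 3f₄ + 3f₅ + f₆] = 0.0625·(-378.666667) = -23.6667.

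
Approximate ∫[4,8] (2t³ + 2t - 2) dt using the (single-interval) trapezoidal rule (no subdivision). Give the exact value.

2344

T = (b−a)/2 · [f(4) + f(8)] = 2·[134 + 1038] = 2344.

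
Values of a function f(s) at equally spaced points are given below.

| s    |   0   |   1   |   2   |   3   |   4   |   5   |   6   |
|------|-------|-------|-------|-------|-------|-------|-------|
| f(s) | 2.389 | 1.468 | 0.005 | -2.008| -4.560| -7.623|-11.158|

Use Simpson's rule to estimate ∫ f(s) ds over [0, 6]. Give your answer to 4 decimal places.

h = 1, n = 6.
(h/3)·[y₀ + 4y₁ + 2y₂ + 4y₃ + 2y₄ + 4y₅ + y₆] = 0.333333·(-50.531) = -16.8437.

-16.8437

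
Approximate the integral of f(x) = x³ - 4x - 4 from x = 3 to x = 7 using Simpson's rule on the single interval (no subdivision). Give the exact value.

S = (b−a)/6 · [f(3) + 4f(5) + f(7)] = 0.666667·[11 + 4·101 + 311] = 484.

484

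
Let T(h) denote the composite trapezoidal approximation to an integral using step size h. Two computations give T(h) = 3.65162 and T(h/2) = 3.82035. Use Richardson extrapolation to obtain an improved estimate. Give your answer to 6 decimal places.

R = (4·T(h/2) − T(h)) / 3 = (4·3.82035 − 3.65162)/3 = (11.62978)/3 = 3.876593.

3.876593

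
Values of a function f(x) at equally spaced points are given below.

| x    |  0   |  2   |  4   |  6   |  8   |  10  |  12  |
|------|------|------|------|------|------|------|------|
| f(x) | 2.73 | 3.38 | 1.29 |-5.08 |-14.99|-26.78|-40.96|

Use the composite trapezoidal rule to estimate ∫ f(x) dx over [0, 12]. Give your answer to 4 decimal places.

h = 2, n = 6.
(h/2)·[y₀ + 2y₁ + 2y₂ + 2y₃ + 2y₄ + 2y₅ + y₆] = 1·(-122.59) = -122.5900.

-122.5900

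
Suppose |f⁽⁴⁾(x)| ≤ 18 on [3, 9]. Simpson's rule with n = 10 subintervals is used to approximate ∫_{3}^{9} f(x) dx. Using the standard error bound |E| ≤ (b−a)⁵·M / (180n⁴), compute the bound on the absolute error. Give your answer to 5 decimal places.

0.07776

|E| ≤ (6)⁵·18 / (180·10⁴) = 139968/1800000 = 0.07776.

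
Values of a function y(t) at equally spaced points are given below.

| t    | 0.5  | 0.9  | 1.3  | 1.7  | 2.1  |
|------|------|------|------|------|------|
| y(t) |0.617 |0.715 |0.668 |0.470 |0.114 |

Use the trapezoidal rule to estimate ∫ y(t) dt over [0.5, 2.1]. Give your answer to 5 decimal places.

0.88740

h = 0.4, n = 4.
(h/2)·[y₀ + 2y₁ + 2y₂ + 2y₃ + y₄] = 0.2·(4.437) = 0.88740.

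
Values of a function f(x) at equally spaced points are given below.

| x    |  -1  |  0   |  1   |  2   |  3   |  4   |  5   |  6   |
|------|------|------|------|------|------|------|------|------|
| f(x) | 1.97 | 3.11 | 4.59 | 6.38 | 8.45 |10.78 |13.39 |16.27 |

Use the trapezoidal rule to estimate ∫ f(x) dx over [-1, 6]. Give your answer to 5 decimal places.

h = 1, n = 7.
(h/2)·[y₀ + 2y₁ + 2y₂ + 2y₃ + 2y₄ + 2y₅ + 2y₆ + y₇] = 0.5·(111.64) = 55.82000.

55.82000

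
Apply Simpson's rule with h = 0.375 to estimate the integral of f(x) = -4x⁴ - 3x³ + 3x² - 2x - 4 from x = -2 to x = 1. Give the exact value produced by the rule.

h = (1 − (-2))/8 = 0.375.
Nodes x₀,…,x₈ = -2, -1.625, -1.25, -0.875, -0.5, -0.125, 0.25, 0.625, 1.
f(x) = -4x⁴ - 3x³ + 3x² - 2x - 4: f₀=-28, f₁=-7.8466796875, f₂=-0.71875, f₃=-0.2880859375, f₄=-2.125, f₅=-3.6982421875, f₆=-4.375, f₇=-5.4208984375, f₈=-10.
(h/3)·[f₀ + 4f₁ + 2f₂ + 4f₃ + 2f₄ + 4f₅ + 2f₆ + 4f₇ + f₈] = 0.125·(-121.453125) = -15.181640625.

-15.181640625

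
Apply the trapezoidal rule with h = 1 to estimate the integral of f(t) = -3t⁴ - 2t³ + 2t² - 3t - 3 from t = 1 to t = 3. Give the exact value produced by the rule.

h = (3 − 1)/2 = 1.
Nodes t₀,…,t₂ = 1, 2, 3.
f(t) = -3t⁴ - 2t³ + 2t² - 3t - 3: f₀=-9, f₁=-65, f₂=-291.
(h/2)·[f₀ + 2f₁ + f₂] = 0.5·(-430) = -215.

-215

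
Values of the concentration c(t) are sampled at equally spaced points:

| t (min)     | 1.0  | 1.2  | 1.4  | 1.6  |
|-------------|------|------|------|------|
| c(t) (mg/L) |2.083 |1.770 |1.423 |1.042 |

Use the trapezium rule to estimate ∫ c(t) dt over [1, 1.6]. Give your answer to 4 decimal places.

h = 0.2, n = 3.
(h/2)·[y₀ + 2y₁ + 2y₂ + y₃] = 0.1·(9.511) = 0.9511.

0.9511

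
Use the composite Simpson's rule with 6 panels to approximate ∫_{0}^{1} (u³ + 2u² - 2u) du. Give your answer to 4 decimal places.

h = (1 − 0)/6 = 0.166667.
Nodes u₀,…,u₆ = 0, 0.166667, 0.333333, 0.5, 0.666667, 0.833333, 1.
f(u) = u³ + 2u² - 2u: f₀=0, f₁=-0.273148, f₂=-0.407407, f₃=-0.375, f₄=-0.148148, f₅=0.300926, f₆=1.
(h/3)·[f₀ + 4f₁ + 2f₂ + 4f₃ + 2f₄ + 4f₅ + f₆] = 0.055556·(-1.5) = -0.0833.

-0.0833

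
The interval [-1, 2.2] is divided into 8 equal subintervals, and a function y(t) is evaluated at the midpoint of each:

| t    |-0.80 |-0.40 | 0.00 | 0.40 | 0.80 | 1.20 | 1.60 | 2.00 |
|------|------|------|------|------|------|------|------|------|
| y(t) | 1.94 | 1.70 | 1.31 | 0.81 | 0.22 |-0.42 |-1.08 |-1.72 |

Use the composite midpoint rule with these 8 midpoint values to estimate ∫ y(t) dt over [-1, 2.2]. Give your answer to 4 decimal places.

1.1040

h = 0.4, n = 8.
h·[y(m₁) + y(m₂) + y(m₃) + y(m₄) + y(m₅) + y(m₆) + y(m₇) + y(m₈)] = 0.4·(2.76) = 1.1040.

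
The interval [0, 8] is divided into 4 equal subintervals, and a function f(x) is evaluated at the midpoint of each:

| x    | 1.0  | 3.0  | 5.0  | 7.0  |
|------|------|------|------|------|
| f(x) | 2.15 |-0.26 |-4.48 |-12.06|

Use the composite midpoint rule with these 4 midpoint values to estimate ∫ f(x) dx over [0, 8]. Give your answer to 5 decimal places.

h = 2, n = 4.
h·[y(m₁) + y(m₂) + y(m₃) + y(m₄)] = 2·(-14.65) = -29.30000.

-29.30000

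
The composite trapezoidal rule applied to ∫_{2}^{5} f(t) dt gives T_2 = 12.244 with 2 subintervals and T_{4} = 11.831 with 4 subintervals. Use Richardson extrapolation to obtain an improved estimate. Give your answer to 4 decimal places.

R = (4·T_{4} − T_2) / 3 = (4·11.831 − 12.244)/3 = (35.080)/3 = 11.6933.

11.6933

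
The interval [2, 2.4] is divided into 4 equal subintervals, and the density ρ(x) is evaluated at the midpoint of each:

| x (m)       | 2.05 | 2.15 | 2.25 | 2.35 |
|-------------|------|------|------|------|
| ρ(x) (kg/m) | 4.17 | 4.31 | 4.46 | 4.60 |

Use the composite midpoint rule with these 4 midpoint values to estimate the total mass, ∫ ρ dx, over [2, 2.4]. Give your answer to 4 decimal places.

h = 0.1, n = 4.
h·[y(m₁) + y(m₂) + y(m₃) + y(m₄)] = 0.1·(17.54) = 1.7540.

1.7540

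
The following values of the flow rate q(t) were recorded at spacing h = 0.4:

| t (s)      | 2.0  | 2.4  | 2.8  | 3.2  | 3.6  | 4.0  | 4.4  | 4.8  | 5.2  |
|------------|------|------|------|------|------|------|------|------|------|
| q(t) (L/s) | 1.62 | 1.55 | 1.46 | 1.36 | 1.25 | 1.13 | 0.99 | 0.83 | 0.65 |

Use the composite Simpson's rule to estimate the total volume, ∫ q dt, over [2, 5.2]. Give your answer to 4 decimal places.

h = 0.4, n = 8.
(h/3)·[y₀ + 4y₁ + 2y₂ + 4y₃ + 2y₄ + 4y₅ + 2y₆ + 4y₇ + y₈] = 0.133333·(29.15) = 3.8867.

3.8867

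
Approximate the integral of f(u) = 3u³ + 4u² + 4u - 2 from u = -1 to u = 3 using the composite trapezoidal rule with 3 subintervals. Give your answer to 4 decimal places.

h = (3 − (-1))/3 = 1.333333.
Nodes u₀,…,u₃ = -1, 0.333333, 1.666667, 3.
f(u) = 3u³ + 4u² + 4u - 2: f₀=-5, f₁=-0.111111, f₂=29.666667, f₃=127.
(h/2)·[f₀ + 2f₁ + 2f₂ + f₃] = 0.666667·(181.111111) = 120.7407.

120.7407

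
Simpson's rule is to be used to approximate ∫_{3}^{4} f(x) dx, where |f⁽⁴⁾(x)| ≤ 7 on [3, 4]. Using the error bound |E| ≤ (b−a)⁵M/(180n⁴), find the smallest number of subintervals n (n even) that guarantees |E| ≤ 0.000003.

12

Need 7/(180n⁴) ≤ 0.000003.
n⁴ ≥ 7/(180·0.000003) = 12963 ⇒ n ≥ 10.6703, so the smallest even n is 12. (n must be even for Simpson's rule.)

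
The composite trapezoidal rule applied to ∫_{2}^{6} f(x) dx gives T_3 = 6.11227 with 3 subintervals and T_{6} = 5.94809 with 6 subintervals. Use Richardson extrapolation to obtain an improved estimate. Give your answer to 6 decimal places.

5.893363

R = (4·T_{6} − T_3) / 3 = (4·5.94809 − 6.11227)/3 = (17.68009)/3 = 5.893363.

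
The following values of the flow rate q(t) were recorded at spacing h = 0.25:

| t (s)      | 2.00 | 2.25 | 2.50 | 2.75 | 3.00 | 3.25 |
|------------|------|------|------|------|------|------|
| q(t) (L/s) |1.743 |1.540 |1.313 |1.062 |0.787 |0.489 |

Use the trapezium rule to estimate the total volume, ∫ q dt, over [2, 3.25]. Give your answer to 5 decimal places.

h = 0.25, n = 5.
(h/2)·[y₀ + 2y₁ + 2y₂ + 2y₃ + 2y₄ + y₅] = 0.125·(11.636) = 1.45450.

1.45450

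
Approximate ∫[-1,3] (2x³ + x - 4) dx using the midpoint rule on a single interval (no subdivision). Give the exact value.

M = (b−a)·f(1) = 4·(-1) = -4.

-4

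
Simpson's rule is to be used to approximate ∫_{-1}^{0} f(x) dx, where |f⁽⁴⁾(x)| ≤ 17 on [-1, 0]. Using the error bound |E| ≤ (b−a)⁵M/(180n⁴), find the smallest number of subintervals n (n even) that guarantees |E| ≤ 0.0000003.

Need 17/(180n⁴) ≤ 0.0000003.
n⁴ ≥ 17/(180·0.0000003) = 314815 ⇒ n ≥ 23.6872, so the smallest even n is 24. (n must be even for Simpson's rule.)

24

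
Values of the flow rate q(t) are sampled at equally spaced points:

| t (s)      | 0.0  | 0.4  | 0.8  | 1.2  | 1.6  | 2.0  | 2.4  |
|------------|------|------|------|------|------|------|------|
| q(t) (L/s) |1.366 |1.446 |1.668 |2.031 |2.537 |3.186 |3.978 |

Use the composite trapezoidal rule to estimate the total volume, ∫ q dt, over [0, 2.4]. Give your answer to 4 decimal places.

5.4160

h = 0.4, n = 6.
(h/2)·[y₀ + 2y₁ + 2y₂ + 2y₃ + 2y₄ + 2y₅ + y₆] = 0.2·(27.080) = 5.4160.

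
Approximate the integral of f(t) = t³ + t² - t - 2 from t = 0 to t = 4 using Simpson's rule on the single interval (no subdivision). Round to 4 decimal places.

S = (b−a)/6 · [f(0) + 4f(2) + f(4)] = 0.666667·[(-2) + 4·8 + 74] = 69.3333.

69.3333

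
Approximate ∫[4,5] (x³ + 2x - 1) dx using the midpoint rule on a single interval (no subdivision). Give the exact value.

M = (b−a)·f(4.5) = 1·(99.125) = 99.125.

99.125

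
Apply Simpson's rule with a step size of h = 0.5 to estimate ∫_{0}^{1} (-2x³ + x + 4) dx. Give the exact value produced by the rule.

4

h = (1 − 0)/2 = 0.5.
Nodes x₀,…,x₂ = 0, 0.5, 1.
f(x) = -2x³ + x + 4: f₀=4, f₁=4.25, f₂=3.
(h/3)·[f₀ + 4f₁ + f₂] = 0.166667·(24) = 4.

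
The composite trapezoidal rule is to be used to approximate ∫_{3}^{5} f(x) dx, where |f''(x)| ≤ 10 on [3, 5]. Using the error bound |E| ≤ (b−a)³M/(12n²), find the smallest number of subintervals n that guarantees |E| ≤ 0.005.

Need 80/(12n²) ≤ 0.005.
n² ≥ 80/(12·0.005) = 1333.33 ⇒ n ≥ 36.5148, so the smallest n is 37.

37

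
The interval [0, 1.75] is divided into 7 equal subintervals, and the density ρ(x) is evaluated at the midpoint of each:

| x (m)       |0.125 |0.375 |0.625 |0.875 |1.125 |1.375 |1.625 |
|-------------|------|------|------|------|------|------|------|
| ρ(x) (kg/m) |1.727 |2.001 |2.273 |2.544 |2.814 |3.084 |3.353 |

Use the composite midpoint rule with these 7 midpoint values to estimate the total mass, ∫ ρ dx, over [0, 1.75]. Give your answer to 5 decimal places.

4.44900

h = 0.25, n = 7.
h·[y(m₁) + y(m₂) + y(m₃) + y(m₄) + y(m₅) + y(m₆) + y(m₇)] = 0.25·(17.796) = 4.44900.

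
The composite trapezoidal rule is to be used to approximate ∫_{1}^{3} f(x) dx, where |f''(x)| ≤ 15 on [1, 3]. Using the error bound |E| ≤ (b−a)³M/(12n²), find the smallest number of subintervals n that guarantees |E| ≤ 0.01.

Need 120/(12n²) ≤ 0.01.
n² ≥ 120/(12·0.01) = 1000 ⇒ n ≥ 31.6228, so the smallest n is 32.

32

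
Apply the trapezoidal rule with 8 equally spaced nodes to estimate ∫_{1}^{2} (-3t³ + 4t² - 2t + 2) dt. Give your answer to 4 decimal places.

-2.9490

h = (2 − 1)/7 = 0.142857.
Nodes t₀,…,t₇ = 1, 1.142857, 1.285714, 1.428571, 1.571429, 1.714286, 1.857143, 2.
f(t) = -3t³ + 4t² - 2t + 2: f₀=1, f₁=0.460641, f₂=-0.335277, f₃=-1.440233, f₄=-2.906706, f₅=-4.787172, f₆=-7.134111, f₇=-10.
(h/2)·[f₀ + 2f₁ + 2f₂ + 2f₃ + 2f₄ + 2f₅ + 2f₆ + f₇] = 0.071429·(-41.285714) = -2.9490.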